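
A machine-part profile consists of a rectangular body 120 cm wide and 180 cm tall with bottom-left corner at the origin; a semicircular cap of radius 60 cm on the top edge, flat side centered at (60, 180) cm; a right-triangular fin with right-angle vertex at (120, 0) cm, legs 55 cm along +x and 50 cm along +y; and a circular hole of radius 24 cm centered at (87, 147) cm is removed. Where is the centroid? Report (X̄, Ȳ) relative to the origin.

rectangular body: A = 120 × 180 = 21600.00, centroid at (60.00, 90.00).
semicircular top: A = ½π·60² = 5654.87, centroid at (60.00, 205.46).
triangular fin: A = ½·55·50 = 1375.00, centroid at (138.33, 16.67).
hole: A = −π·24² = -1809.56, centroid at (87.00, 147.00).
ΣA = 26820.31 cm²
ΣAX̄ = (21600.00)(60.00) + (5654.87)(60.00) + (1375.00)(138.33) + (-1809.56)(87.00) = 1668068.85 cm³
ΣAȲ = (21600.00)(90.00) + (5654.87)(205.46) + (1375.00)(16.67) + (-1809.56)(147.00) = 2862787.75 cm³
X̄ = 1668068.85 / 26820.31 = 62.19 cm
Ȳ = 2862787.75 / 26820.31 = 106.74 cm

X̄ = 62.19 cm, Ȳ = 106.74 cm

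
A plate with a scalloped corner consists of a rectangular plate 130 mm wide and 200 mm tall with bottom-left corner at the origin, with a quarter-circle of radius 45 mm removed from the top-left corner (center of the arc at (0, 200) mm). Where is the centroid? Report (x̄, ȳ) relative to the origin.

x̄ = 67.99 mm, ȳ = 94.73 mm

Part | A | x̄ᵢ | ȳᵢ | A·x̄ᵢ | A·ȳᵢ
plate | 26000.00 | 65.00 | 100.00 | 1690000.00 | 2600000.00
removed quarter-circle | -1590.43 | 19.10 | 180.90 | -30375.00 | -287711.26
Σ | 24409.57 |  |  | 1659625.00 | 2312288.74
x̄ = 1659625.00 / 24409.57 = 67.99 mm
ȳ = 2312288.74 / 24409.57 = 94.73 mm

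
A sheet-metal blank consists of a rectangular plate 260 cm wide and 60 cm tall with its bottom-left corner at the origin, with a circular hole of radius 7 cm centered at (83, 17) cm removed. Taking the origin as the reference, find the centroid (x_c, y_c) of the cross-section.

Part | A | x̄ᵢ | ȳᵢ | A·x̄ᵢ | A·ȳᵢ
plate | 15600.00 | 130.00 | 30.00 | 2028000.00 | 468000.00
hole | -153.94 | 83.00 | 17.00 | -12776.86 | -2616.95
Σ | 15446.06 |  |  | 2015223.14 | 465383.05
x_c = 2015223.14 / 15446.06 = 130.47 cm
y_c = 465383.05 / 15446.06 = 30.13 cm

x_c = 130.47 cm, y_c = 30.13 cm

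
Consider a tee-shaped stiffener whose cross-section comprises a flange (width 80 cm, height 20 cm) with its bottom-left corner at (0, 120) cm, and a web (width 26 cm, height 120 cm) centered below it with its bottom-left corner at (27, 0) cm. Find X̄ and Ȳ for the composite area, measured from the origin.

X̄ = 40.00 cm, Ȳ = 83.73 cm

web: A = 26 × 120 = 3120.00, centroid at (40.00, 60.00).
flange: A = 80 × 20 = 1600.00, centroid at (40.00, 130.00).
ΣA = 4720.00 cm²
ΣAX̄ = (3120.00)(40.00) + (1600.00)(40.00) = 188800.00 cm³
ΣAȲ = (3120.00)(60.00) + (1600.00)(130.00) = 395200.00 cm³
X̄ = 188800.00 / 4720.00 = 40.00 cm
Ȳ = 395200.00 / 4720.00 = 83.73 cm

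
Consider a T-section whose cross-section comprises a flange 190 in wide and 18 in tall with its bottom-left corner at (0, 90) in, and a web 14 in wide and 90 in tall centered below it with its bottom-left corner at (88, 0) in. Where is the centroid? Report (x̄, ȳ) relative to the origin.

web: A = 14 × 90 = 1260.00, centroid at (95.00, 45.00).
flange: A = 190 × 18 = 3420.00, centroid at (95.00, 99.00).
ΣA = 4680.00 in², ΣAx̄ = 444600.00 in³, ΣAȳ = 395280.00 in³.
x̄ = 444600.00/4680.00 = 95.00 in; ȳ = 395280.00/4680.00 = 84.46 in.

x̄ = 95.00 in, ȳ = 84.46 in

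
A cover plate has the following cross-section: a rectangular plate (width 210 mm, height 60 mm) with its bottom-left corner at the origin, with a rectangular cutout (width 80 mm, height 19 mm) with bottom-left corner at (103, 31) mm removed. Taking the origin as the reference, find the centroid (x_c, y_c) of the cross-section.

x_c = 99.79 mm, y_c = 28.56 mm

plate: A = 210 × 60 = 12600.00, centroid at (105.00, 30.00).
hole: A = −(80 × 19) = -1520.00, centroid at (143.00, 40.50).
ΣA = 11080.00 mm², ΣAx_c = 1105640.00 mm³, ΣAy_c = 316440.00 mm³.
x_c = 1105640.00/11080.00 = 99.79 mm; y_c = 316440.00/11080.00 = 28.56 mm.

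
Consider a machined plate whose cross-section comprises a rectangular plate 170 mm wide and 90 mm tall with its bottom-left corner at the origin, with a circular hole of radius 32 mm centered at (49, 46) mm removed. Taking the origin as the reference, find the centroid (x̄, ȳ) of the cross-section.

x̄ = 94.58 mm, ȳ = 44.73 mm

plate: A = 170 × 90 = 15300.00, centroid at (85.00, 45.00).
hole: A = −π·32² = -3216.99, centroid at (49.00, 46.00).
ΣA = 12083.01 mm²
ΣAx̄ = (15300.00)(85.00) + (-3216.99)(49.00) = 1142867.45 mm³
ΣAȳ = (15300.00)(45.00) + (-3216.99)(46.00) = 540518.42 mm³
x̄ = 1142867.45 / 12083.01 = 94.58 mm
ȳ = 540518.42 / 12083.01 = 44.73 mm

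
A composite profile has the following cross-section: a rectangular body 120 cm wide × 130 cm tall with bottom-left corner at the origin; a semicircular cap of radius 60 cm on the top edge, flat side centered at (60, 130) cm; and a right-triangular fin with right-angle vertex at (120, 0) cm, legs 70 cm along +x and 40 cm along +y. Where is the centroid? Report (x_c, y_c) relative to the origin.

rectangular body: A = 120 × 130 = 15600.00, centroid at (60.00, 65.00).
semicircular top: A = ½π·60² = 5654.87, centroid at (60.00, 155.46).
triangular fin: A = ½·70·40 = 1400.00, centroid at (143.33, 13.33).
ΣA = 22654.87 cm²
ΣAx_c = (15600.00)(60.00) + (5654.87)(60.00) + (1400.00)(143.33) = 1475958.67 cm³
ΣAy_c = (15600.00)(65.00) + (5654.87)(155.46) + (1400.00)(13.33) = 1911799.35 cm³
x_c = 1475958.67 / 22654.87 = 65.15 cm
y_c = 1911799.35 / 22654.87 = 84.39 cm

x_c = 65.15 cm, y_c = 84.39 cm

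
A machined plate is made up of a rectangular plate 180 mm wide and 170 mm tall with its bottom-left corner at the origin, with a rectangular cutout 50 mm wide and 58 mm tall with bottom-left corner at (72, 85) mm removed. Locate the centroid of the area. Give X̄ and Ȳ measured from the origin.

X̄ = 89.27 mm, Ȳ = 81.96 mm

Part | A | x̄ᵢ | ȳᵢ | A·x̄ᵢ | A·ȳᵢ
plate | 30600.00 | 90.00 | 85.00 | 2754000.00 | 2601000.00
hole | -2900.00 | 97.00 | 114.00 | -281300.00 | -330600.00
Σ | 27700.00 |  |  | 2472700.00 | 2270400.00
X̄ = 2472700.00 / 27700.00 = 89.27 mm
Ȳ = 2270400.00 / 27700.00 = 81.96 mm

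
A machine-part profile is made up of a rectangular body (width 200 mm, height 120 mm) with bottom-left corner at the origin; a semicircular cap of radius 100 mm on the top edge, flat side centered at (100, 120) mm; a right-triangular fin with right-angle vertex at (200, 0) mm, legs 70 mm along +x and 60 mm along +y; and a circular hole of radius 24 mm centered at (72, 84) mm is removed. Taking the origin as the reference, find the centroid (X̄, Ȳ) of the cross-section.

rectangular body: A = 200 × 120 = 24000.00, centroid at (100.00, 60.00).
semicircular top: A = ½π·100² = 15707.96, centroid at (100.00, 162.44).
triangular fin: A = ½·70·60 = 2100.00, centroid at (223.33, 20.00).
hole: A = −π·24² = -1809.56, centroid at (72.00, 84.00).
ΣA = 39998.41 mm², ΣAX̄ = 4309508.20 mm³, ΣAȲ = 3881619.44 mm³.
X̄ = 4309508.20/39998.41 = 107.74 mm; Ȳ = 3881619.44/39998.41 = 97.04 mm.

X̄ = 107.74 mm, Ȳ = 97.04 mm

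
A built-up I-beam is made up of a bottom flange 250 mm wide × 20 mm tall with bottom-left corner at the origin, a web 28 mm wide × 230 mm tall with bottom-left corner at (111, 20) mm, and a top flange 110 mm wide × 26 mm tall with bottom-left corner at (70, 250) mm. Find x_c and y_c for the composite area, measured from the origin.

bottom flange: A = 250 × 20 = 5000.00, centroid at (125.00, 10.00).
web: A = 28 × 230 = 6440.00, centroid at (125.00, 135.00).
top flange: A = 110 × 26 = 2860.00, centroid at (125.00, 263.00).
ΣA = 14300.00 mm², ΣAx_c = 1787500.00 mm³, ΣAy_c = 1671580.00 mm³.
x_c = 1787500.00/14300.00 = 125.00 mm; y_c = 1671580.00/14300.00 = 116.89 mm.

x_c = 125.00 mm, y_c = 116.89 mm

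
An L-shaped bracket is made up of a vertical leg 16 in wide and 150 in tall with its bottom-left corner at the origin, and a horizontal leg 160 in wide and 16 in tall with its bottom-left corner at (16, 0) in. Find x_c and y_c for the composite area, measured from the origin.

x_c = 53.42 in, y_c = 40.42 in

vertical leg: A = 16 × 150 = 2400.00, centroid at (8.00, 75.00).
horizontal leg: A = 160 × 16 = 2560.00, centroid at (96.00, 8.00).
ΣA = 4960.00 in²
ΣAx_c = (2400.00)(8.00) + (2560.00)(96.00) = 264960.00 in³
ΣAy_c = (2400.00)(75.00) + (2560.00)(8.00) = 200480.00 in³
x_c = 264960.00 / 4960.00 = 53.42 in
y_c = 200480.00 / 4960.00 = 40.42 in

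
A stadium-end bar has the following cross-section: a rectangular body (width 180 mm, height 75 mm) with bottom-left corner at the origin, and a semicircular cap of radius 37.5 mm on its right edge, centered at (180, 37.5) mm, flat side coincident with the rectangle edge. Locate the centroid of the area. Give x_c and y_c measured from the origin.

Part | A | x̄ᵢ | ȳᵢ | A·x̄ᵢ | A·ȳᵢ
rectangular body | 13500.00 | 90.00 | 37.50 | 1215000.00 | 506250.00
semicircular end | 2208.93 | 195.92 | 37.50 | 432764.07 | 82834.96
Σ | 15708.93 |  |  | 1647764.07 | 589084.96
x_c = 1647764.07 / 15708.93 = 104.89 mm
y_c = 589084.96 / 15708.93 = 37.50 mm

x_c = 104.89 mm, y_c = 37.50 mm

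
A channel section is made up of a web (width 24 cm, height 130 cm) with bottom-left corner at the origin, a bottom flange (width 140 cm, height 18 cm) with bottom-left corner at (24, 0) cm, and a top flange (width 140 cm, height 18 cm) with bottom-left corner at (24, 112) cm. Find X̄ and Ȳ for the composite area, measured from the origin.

web: A = 24 × 130 = 3120.00, centroid at (12.00, 65.00).
bottom flange: A = 140 × 18 = 2520.00, centroid at (94.00, 9.00).
top flange: A = 140 × 18 = 2520.00, centroid at (94.00, 121.00).
ΣA = 8160.00 cm², ΣAX̄ = 511200.00 cm³, ΣAȲ = 530400.00 cm³.
X̄ = 511200.00/8160.00 = 62.65 cm; Ȳ = 530400.00/8160.00 = 65.00 cm.

X̄ = 62.65 cm, Ȳ = 65.00 cm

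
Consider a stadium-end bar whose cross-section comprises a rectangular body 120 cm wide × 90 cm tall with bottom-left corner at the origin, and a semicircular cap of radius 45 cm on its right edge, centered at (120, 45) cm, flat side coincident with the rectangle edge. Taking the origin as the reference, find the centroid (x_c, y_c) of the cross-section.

x_c = 78.00 cm, y_c = 45.00 cm

rectangular body: A = 120 × 90 = 10800.00, centroid at (60.00, 45.00).
semicircular end: A = ½π·45² = 3180.86, centroid at (139.10, 45.00).
ΣA = 13980.86 cm²
ΣAx_c = (10800.00)(60.00) + (3180.86)(139.10) = 1090453.51 cm³
ΣAy_c = (10800.00)(45.00) + (3180.86)(45.00) = 629138.82 cm³
x_c = 1090453.51 / 13980.86 = 78.00 cm
y_c = 629138.82 / 13980.86 = 45.00 cm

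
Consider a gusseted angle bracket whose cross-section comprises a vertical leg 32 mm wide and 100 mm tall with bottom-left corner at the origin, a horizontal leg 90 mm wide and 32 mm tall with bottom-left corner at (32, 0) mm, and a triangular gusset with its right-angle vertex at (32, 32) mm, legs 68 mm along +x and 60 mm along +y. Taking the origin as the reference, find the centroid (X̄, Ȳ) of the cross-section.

vertical leg: A = 32 × 100 = 3200.00, centroid at (16.00, 50.00).
horizontal leg: A = 90 × 32 = 2880.00, centroid at (77.00, 16.00).
gusset: A = ½·68·60 = 2040.00, centroid at (54.67, 52.00).
ΣA = 8120.00 mm²
ΣAX̄ = (3200.00)(16.00) + (2880.00)(77.00) + (2040.00)(54.67) = 384480.00 mm³
ΣAȲ = (3200.00)(50.00) + (2880.00)(16.00) + (2040.00)(52.00) = 312160.00 mm³
X̄ = 384480.00 / 8120.00 = 47.35 mm
Ȳ = 312160.00 / 8120.00 = 38.44 mm

X̄ = 47.35 mm, Ȳ = 38.44 mm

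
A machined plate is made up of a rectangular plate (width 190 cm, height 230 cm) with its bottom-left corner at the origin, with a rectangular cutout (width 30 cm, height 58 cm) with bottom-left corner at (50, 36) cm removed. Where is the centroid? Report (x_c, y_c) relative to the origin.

x_c = 96.24 cm, y_c = 117.07 cm

plate: A = 190 × 230 = 43700.00, centroid at (95.00, 115.00).
hole: A = −(30 × 58) = -1740.00, centroid at (65.00, 65.00).
ΣA = 41960.00 cm²
ΣAx_c = (43700.00)(95.00) + (-1740.00)(65.00) = 4038400.00 cm³
ΣAy_c = (43700.00)(115.00) + (-1740.00)(65.00) = 4912400.00 cm³
x_c = 4038400.00 / 41960.00 = 96.24 cm
y_c = 4912400.00 / 41960.00 = 117.07 cm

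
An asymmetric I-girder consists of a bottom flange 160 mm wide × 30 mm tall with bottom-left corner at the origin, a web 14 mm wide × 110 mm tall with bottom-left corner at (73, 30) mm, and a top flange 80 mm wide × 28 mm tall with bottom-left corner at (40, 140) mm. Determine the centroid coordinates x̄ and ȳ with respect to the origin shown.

bottom flange: A = 160 × 30 = 4800.00, centroid at (80.00, 15.00).
web: A = 14 × 110 = 1540.00, centroid at (80.00, 85.00).
top flange: A = 80 × 28 = 2240.00, centroid at (80.00, 154.00).
ΣA = 8580.00 mm²
ΣAx̄ = (4800.00)(80.00) + (1540.00)(80.00) + (2240.00)(80.00) = 686400.00 mm³
ΣAȳ = (4800.00)(15.00) + (1540.00)(85.00) + (2240.00)(154.00) = 547860.00 mm³
x̄ = 686400.00 / 8580.00 = 80.00 mm
ȳ = 547860.00 / 8580.00 = 63.85 mm

x̄ = 80.00 mm, ȳ = 63.85 mm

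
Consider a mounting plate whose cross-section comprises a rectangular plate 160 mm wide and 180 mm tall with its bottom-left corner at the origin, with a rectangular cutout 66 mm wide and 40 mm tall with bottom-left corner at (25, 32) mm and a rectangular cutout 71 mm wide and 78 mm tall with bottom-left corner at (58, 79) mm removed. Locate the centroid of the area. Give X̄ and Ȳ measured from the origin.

Part | A | x̄ᵢ | ȳᵢ | A·x̄ᵢ | A·ȳᵢ
plate | 28800.00 | 80.00 | 90.00 | 2304000.00 | 2592000.00
hole 1 | -2640.00 | 58.00 | 52.00 | -153120.00 | -137280.00
hole 2 | -5538.00 | 93.50 | 118.00 | -517803.00 | -653484.00
Σ | 20622.00 |  |  | 1633077.00 | 1801236.00
X̄ = 1633077.00 / 20622.00 = 79.19 mm
Ȳ = 1801236.00 / 20622.00 = 87.35 mm

X̄ = 79.19 mm, Ȳ = 87.35 mm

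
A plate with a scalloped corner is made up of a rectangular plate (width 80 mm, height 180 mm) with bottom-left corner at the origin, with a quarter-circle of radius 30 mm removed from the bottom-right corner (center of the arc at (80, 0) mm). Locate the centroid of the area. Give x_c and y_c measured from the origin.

x_c = 38.59 mm, y_c = 93.99 mm

plate: A = 80 × 180 = 14400.00, centroid at (40.00, 90.00).
removed quarter-circle: A = −¼π·30² = -706.86, centroid at (67.27, 12.73).
ΣA = 13693.14 mm²
ΣAx_c = (14400.00)(40.00) + (-706.86)(67.27) = 528451.33 mm³
ΣAy_c = (14400.00)(90.00) + (-706.86)(12.73) = 1287000.00 mm³
x_c = 528451.33 / 13693.14 = 38.59 mm
y_c = 1287000.00 / 13693.14 = 93.99 mm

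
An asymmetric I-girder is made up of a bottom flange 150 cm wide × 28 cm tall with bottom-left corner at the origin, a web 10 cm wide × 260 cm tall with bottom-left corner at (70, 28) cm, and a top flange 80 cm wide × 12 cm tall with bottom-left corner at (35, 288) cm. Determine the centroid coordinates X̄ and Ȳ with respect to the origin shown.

X̄ = 75.00 cm, Ȳ = 96.89 cm

Part | A | x̄ᵢ | ȳᵢ | A·x̄ᵢ | A·ȳᵢ
bottom flange | 4200.00 | 75.00 | 14.00 | 315000.00 | 58800.00
web | 2600.00 | 75.00 | 158.00 | 195000.00 | 410800.00
top flange | 960.00 | 75.00 | 294.00 | 72000.00 | 282240.00
Σ | 7760.00 |  |  | 582000.00 | 751840.00
X̄ = 582000.00 / 7760.00 = 75.00 cm
Ȳ = 751840.00 / 7760.00 = 96.89 cm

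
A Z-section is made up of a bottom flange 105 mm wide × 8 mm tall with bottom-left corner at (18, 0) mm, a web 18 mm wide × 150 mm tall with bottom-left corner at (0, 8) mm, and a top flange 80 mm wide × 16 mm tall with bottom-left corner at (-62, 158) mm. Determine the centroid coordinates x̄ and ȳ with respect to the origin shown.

bottom flange: A = 105 × 8 = 840.00, centroid at (70.50, 4.00).
web: A = 18 × 150 = 2700.00, centroid at (9.00, 83.00).
top flange: A = 80 × 16 = 1280.00, centroid at (-22.00, 166.00).
ΣA = 4820.00 mm², ΣAx̄ = 55360.00 mm³, ΣAȳ = 439940.00 mm³.
x̄ = 55360.00/4820.00 = 11.49 mm; ȳ = 439940.00/4820.00 = 91.27 mm.

x̄ = 11.49 mm, ȳ = 91.27 mm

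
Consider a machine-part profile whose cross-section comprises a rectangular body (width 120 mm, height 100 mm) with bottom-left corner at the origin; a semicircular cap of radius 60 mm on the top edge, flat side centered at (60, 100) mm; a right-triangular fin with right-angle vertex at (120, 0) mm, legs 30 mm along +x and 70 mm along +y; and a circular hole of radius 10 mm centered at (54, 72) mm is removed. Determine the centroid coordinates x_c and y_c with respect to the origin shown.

x_c = 64.10 mm, y_c = 71.31 mm

rectangular body: A = 120 × 100 = 12000.00, centroid at (60.00, 50.00).
semicircular top: A = ½π·60² = 5654.87, centroid at (60.00, 125.46).
triangular fin: A = ½·30·70 = 1050.00, centroid at (130.00, 23.33).
hole: A = −π·10² = -314.16, centroid at (54.00, 72.00).
ΣA = 18390.71 mm²
ΣAx_c = (12000.00)(60.00) + (5654.87)(60.00) + (1050.00)(130.00) + (-314.16)(54.00) = 1178827.41 mm³
ΣAy_c = (12000.00)(50.00) + (5654.87)(125.46) + (1050.00)(23.33) + (-314.16)(72.00) = 1311367.21 mm³
x_c = 1178827.41 / 18390.71 = 64.10 mm
y_c = 1311367.21 / 18390.71 = 71.31 mm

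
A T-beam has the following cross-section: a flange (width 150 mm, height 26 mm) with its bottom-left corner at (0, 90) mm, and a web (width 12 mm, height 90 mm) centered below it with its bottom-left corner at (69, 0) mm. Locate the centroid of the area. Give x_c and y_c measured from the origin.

x_c = 75.00 mm, y_c = 90.42 mm

Part | A | x̄ᵢ | ȳᵢ | A·x̄ᵢ | A·ȳᵢ
web | 1080.00 | 75.00 | 45.00 | 81000.00 | 48600.00
flange | 3900.00 | 75.00 | 103.00 | 292500.00 | 401700.00
Σ | 4980.00 |  |  | 373500.00 | 450300.00
x_c = 373500.00 / 4980.00 = 75.00 mm
y_c = 450300.00 / 4980.00 = 90.42 mm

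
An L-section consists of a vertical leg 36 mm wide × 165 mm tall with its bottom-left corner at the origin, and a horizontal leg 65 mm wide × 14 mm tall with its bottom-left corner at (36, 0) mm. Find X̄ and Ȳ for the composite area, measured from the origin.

X̄ = 24.71 mm, Ȳ = 72.47 mm

vertical leg: A = 36 × 165 = 5940.00, centroid at (18.00, 82.50).
horizontal leg: A = 65 × 14 = 910.00, centroid at (68.50, 7.00).
ΣA = 6850.00 mm²
ΣAX̄ = (5940.00)(18.00) + (910.00)(68.50) = 169255.00 mm³
ΣAȲ = (5940.00)(82.50) + (910.00)(7.00) = 496420.00 mm³
X̄ = 169255.00 / 6850.00 = 24.71 mm
Ȳ = 496420.00 / 6850.00 = 72.47 mm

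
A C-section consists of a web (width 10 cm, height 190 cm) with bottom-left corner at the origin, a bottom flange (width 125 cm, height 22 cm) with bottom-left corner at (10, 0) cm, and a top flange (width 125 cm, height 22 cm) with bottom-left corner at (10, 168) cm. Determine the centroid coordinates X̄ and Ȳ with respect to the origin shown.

X̄ = 55.17 cm, Ȳ = 95.00 cm

web: A = 10 × 190 = 1900.00, centroid at (5.00, 95.00).
bottom flange: A = 125 × 22 = 2750.00, centroid at (72.50, 11.00).
top flange: A = 125 × 22 = 2750.00, centroid at (72.50, 179.00).
ΣA = 7400.00 cm²
ΣAX̄ = (1900.00)(5.00) + (2750.00)(72.50) + (2750.00)(72.50) = 408250.00 cm³
ΣAȲ = (1900.00)(95.00) + (2750.00)(11.00) + (2750.00)(179.00) = 703000.00 cm³
X̄ = 408250.00 / 7400.00 = 55.17 cm
Ȳ = 703000.00 / 7400.00 = 95.00 cm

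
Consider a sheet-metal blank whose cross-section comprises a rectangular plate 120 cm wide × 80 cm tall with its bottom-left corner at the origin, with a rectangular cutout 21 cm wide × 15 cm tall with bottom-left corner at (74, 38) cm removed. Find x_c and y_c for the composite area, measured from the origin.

x_c = 59.17 cm, y_c = 39.81 cm

plate: A = 120 × 80 = 9600.00, centroid at (60.00, 40.00).
hole: A = −(21 × 15) = -315.00, centroid at (84.50, 45.50).
ΣA = 9285.00 cm², ΣAx_c = 549382.50 cm³, ΣAy_c = 369667.50 cm³.
x_c = 549382.50/9285.00 = 59.17 cm; y_c = 369667.50/9285.00 = 39.81 cm.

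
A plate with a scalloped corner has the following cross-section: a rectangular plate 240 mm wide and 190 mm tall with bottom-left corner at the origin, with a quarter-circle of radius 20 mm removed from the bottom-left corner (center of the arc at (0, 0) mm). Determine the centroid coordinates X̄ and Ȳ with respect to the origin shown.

X̄ = 120.77 mm, Ȳ = 95.60 mm

plate: A = 240 × 190 = 45600.00, centroid at (120.00, 95.00).
removed quarter-circle: A = −¼π·20² = -314.16, centroid at (8.49, 8.49).
ΣA = 45285.84 mm²
ΣAX̄ = (45600.00)(120.00) + (-314.16)(8.49) = 5469333.33 mm³
ΣAȲ = (45600.00)(95.00) + (-314.16)(8.49) = 4329333.33 mm³
X̄ = 5469333.33 / 45285.84 = 120.77 mm
Ȳ = 4329333.33 / 45285.84 = 95.60 mm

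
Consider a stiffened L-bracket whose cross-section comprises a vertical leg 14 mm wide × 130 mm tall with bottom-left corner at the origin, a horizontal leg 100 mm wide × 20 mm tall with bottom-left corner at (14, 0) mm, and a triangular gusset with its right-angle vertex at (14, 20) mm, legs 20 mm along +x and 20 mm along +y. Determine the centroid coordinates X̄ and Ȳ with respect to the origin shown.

vertical leg: A = 14 × 130 = 1820.00, centroid at (7.00, 65.00).
horizontal leg: A = 100 × 20 = 2000.00, centroid at (64.00, 10.00).
gusset: A = ½·20·20 = 200.00, centroid at (20.67, 26.67).
ΣA = 4020.00 mm²
ΣAX̄ = (1820.00)(7.00) + (2000.00)(64.00) + (200.00)(20.67) = 144873.33 mm³
ΣAȲ = (1820.00)(65.00) + (2000.00)(10.00) + (200.00)(26.67) = 143633.33 mm³
X̄ = 144873.33 / 4020.00 = 36.04 mm
Ȳ = 143633.33 / 4020.00 = 35.73 mm

X̄ = 36.04 mm, Ȳ = 35.73 mm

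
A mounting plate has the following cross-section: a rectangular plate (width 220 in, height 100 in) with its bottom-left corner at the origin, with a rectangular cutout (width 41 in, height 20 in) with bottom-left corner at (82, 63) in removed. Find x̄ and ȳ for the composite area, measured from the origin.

plate: A = 220 × 100 = 22000.00, centroid at (110.00, 50.00).
hole: A = −(41 × 20) = -820.00, centroid at (102.50, 73.00).
ΣA = 21180.00 in²
ΣAx̄ = (22000.00)(110.00) + (-820.00)(102.50) = 2335950.00 in³
ΣAȳ = (22000.00)(50.00) + (-820.00)(73.00) = 1040140.00 in³
x̄ = 2335950.00 / 21180.00 = 110.29 in
ȳ = 1040140.00 / 21180.00 = 49.11 in

x̄ = 110.29 in, ȳ = 49.11 in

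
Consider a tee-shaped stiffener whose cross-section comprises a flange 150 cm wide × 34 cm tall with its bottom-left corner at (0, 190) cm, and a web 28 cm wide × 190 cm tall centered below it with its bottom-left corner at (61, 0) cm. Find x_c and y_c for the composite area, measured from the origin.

x_c = 75.00 cm, y_c = 149.82 cm

web: A = 28 × 190 = 5320.00, centroid at (75.00, 95.00).
flange: A = 150 × 34 = 5100.00, centroid at (75.00, 207.00).
ΣA = 10420.00 cm²
ΣAx_c = (5320.00)(75.00) + (5100.00)(75.00) = 781500.00 cm³
ΣAy_c = (5320.00)(95.00) + (5100.00)(207.00) = 1561100.00 cm³
x_c = 781500.00 / 10420.00 = 75.00 cm
y_c = 1561100.00 / 10420.00 = 149.82 cm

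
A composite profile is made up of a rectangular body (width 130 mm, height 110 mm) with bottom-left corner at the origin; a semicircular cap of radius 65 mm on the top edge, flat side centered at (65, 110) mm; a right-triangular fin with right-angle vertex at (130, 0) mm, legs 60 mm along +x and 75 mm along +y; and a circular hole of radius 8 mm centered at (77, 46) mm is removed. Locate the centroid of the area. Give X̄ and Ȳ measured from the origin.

rectangular body: A = 130 × 110 = 14300.00, centroid at (65.00, 55.00).
semicircular top: A = ½π·65² = 6636.61, centroid at (65.00, 137.59).
triangular fin: A = ½·60·75 = 2250.00, centroid at (150.00, 25.00).
hole: A = −π·8² = -201.06, centroid at (77.00, 46.00).
ΣA = 22985.55 mm²
ΣAX̄ = (14300.00)(65.00) + (6636.61)(65.00) + (2250.00)(150.00) + (-201.06)(77.00) = 1682898.17 mm³
ΣAȲ = (14300.00)(55.00) + (6636.61)(137.59) + (2250.00)(25.00) + (-201.06)(46.00) = 1746612.08 mm³
X̄ = 1682898.17 / 22985.55 = 73.22 mm
Ȳ = 1746612.08 / 22985.55 = 75.99 mm

X̄ = 73.22 mm, Ȳ = 75.99 mm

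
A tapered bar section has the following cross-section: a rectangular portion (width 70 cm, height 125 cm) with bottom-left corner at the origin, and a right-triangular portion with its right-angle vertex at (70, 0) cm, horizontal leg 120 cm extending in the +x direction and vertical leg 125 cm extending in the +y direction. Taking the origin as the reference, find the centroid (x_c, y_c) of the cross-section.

Part | A | x̄ᵢ | ȳᵢ | A·x̄ᵢ | A·ȳᵢ
rectangular portion | 8750.00 | 35.00 | 62.50 | 306250.00 | 546875.00
triangular portion | 7500.00 | 110.00 | 41.67 | 825000.00 | 312500.00
Σ | 16250.00 |  |  | 1131250.00 | 859375.00
x_c = 1131250.00 / 16250.00 = 69.62 cm
y_c = 859375.00 / 16250.00 = 52.88 cm

x_c = 69.62 cm, y_c = 52.88 cm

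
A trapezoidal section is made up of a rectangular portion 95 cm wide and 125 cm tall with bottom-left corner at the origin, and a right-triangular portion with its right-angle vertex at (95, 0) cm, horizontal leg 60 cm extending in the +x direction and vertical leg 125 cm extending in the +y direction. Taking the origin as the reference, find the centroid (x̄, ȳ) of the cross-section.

Part | A | x̄ᵢ | ȳᵢ | A·x̄ᵢ | A·ȳᵢ
rectangular portion | 11875.00 | 47.50 | 62.50 | 564062.50 | 742187.50
triangular portion | 3750.00 | 115.00 | 41.67 | 431250.00 | 156250.00
Σ | 15625.00 |  |  | 995312.50 | 898437.50
x̄ = 995312.50 / 15625.00 = 63.70 cm
ȳ = 898437.50 / 15625.00 = 57.50 cm

x̄ = 63.70 cm, ȳ = 57.50 cm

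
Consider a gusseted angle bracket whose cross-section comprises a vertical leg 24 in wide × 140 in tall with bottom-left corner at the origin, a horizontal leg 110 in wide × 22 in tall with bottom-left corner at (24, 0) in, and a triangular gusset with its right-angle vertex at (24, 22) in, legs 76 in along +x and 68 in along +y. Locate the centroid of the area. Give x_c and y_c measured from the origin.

vertical leg: A = 24 × 140 = 3360.00, centroid at (12.00, 70.00).
horizontal leg: A = 110 × 22 = 2420.00, centroid at (79.00, 11.00).
gusset: A = ½·76·68 = 2584.00, centroid at (49.33, 44.67).
ΣA = 8364.00 in²
ΣAx_c = (3360.00)(12.00) + (2420.00)(79.00) + (2584.00)(49.33) = 358977.33 in³
ΣAy_c = (3360.00)(70.00) + (2420.00)(11.00) + (2584.00)(44.67) = 377238.67 in³
x_c = 358977.33 / 8364.00 = 42.92 in
y_c = 377238.67 / 8364.00 = 45.10 in

x_c = 42.92 in, y_c = 45.10 in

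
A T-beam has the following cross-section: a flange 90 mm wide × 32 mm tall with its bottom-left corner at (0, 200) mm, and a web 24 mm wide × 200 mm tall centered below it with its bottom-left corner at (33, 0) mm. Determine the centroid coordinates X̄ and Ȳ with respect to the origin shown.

web: A = 24 × 200 = 4800.00, centroid at (45.00, 100.00).
flange: A = 90 × 32 = 2880.00, centroid at (45.00, 216.00).
ΣA = 7680.00 mm²
ΣAX̄ = (4800.00)(45.00) + (2880.00)(45.00) = 345600.00 mm³
ΣAȲ = (4800.00)(100.00) + (2880.00)(216.00) = 1102080.00 mm³
X̄ = 345600.00 / 7680.00 = 45.00 mm
Ȳ = 1102080.00 / 7680.00 = 143.50 mm

X̄ = 45.00 mm, Ȳ = 143.50 mm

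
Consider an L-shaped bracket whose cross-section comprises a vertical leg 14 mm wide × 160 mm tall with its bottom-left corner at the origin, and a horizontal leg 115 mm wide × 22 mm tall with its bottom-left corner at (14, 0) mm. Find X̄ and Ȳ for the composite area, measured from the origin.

X̄ = 41.21 mm, Ȳ = 43.40 mm

vertical leg: A = 14 × 160 = 2240.00, centroid at (7.00, 80.00).
horizontal leg: A = 115 × 22 = 2530.00, centroid at (71.50, 11.00).
ΣA = 4770.00 mm², ΣAX̄ = 196575.00 mm³, ΣAȲ = 207030.00 mm³.
X̄ = 196575.00/4770.00 = 41.21 mm; Ȳ = 207030.00/4770.00 = 43.40 mm.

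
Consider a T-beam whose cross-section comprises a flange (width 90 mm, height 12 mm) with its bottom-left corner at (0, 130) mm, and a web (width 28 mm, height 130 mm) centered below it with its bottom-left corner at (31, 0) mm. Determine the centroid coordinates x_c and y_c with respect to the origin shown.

x_c = 45.00 mm, y_c = 81.25 mm

web: A = 28 × 130 = 3640.00, centroid at (45.00, 65.00).
flange: A = 90 × 12 = 1080.00, centroid at (45.00, 136.00).
ΣA = 4720.00 mm²
ΣAx_c = (3640.00)(45.00) + (1080.00)(45.00) = 212400.00 mm³
ΣAy_c = (3640.00)(65.00) + (1080.00)(136.00) = 383480.00 mm³
x_c = 212400.00 / 4720.00 = 45.00 mm
y_c = 383480.00 / 4720.00 = 81.25 mm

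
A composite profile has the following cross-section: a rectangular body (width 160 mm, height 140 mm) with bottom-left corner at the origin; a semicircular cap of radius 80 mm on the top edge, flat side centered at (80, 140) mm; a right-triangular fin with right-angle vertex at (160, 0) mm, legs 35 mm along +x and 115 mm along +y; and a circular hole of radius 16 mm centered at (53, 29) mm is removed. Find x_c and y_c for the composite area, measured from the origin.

Part | A | x̄ᵢ | ȳᵢ | A·x̄ᵢ | A·ȳᵢ
rectangular body | 22400.00 | 80.00 | 70.00 | 1792000.00 | 1568000.00
semicircular top | 10053.10 | 80.00 | 173.95 | 804247.72 | 1748766.84
triangular fin | 2012.50 | 171.67 | 38.33 | 345479.17 | 77145.83
hole | -804.25 | 53.00 | 29.00 | -42625.13 | -23323.18
Σ | 33661.35 |  |  | 2899101.76 | 3370589.49
x_c = 2899101.76 / 33661.35 = 86.13 mm
y_c = 3370589.49 / 33661.35 = 100.13 mm

x_c = 86.13 mm, y_c = 100.13 mm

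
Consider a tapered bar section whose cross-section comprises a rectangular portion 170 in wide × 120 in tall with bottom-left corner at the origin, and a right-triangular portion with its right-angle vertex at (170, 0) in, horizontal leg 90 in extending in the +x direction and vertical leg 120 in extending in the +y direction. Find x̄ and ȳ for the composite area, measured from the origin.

rectangular portion: A = 170 × 120 = 20400.00, centroid at (85.00, 60.00).
triangular portion: A = ½·90·120 = 5400.00, centroid at (200.00, 40.00).
ΣA = 25800.00 in², ΣAx̄ = 2814000.00 in³, ΣAȳ = 1440000.00 in³.
x̄ = 2814000.00/25800.00 = 109.07 in; ȳ = 1440000.00/25800.00 = 55.81 in.

x̄ = 109.07 in, ȳ = 55.81 in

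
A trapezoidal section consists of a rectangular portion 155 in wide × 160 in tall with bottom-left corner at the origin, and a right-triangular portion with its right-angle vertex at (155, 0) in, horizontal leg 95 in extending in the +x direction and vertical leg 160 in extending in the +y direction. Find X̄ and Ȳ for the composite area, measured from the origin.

rectangular portion: A = 155 × 160 = 24800.00, centroid at (77.50, 80.00).
triangular portion: A = ½·95·160 = 7600.00, centroid at (186.67, 53.33).
ΣA = 32400.00 in²
ΣAX̄ = (24800.00)(77.50) + (7600.00)(186.67) = 3340666.67 in³
ΣAȲ = (24800.00)(80.00) + (7600.00)(53.33) = 2389333.33 in³
X̄ = 3340666.67 / 32400.00 = 103.11 in
Ȳ = 2389333.33 / 32400.00 = 73.74 in

X̄ = 103.11 in, Ȳ = 73.74 in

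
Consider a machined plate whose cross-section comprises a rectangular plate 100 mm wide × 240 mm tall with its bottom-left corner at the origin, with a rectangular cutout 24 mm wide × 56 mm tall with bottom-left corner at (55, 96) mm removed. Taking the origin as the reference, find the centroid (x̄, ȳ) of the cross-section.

plate: A = 100 × 240 = 24000.00, centroid at (50.00, 120.00).
hole: A = −(24 × 56) = -1344.00, centroid at (67.00, 124.00).
ΣA = 22656.00 mm²
ΣAx̄ = (24000.00)(50.00) + (-1344.00)(67.00) = 1109952.00 mm³
ΣAȳ = (24000.00)(120.00) + (-1344.00)(124.00) = 2713344.00 mm³
x̄ = 1109952.00 / 22656.00 = 48.99 mm
ȳ = 2713344.00 / 22656.00 = 119.76 mm

x̄ = 48.99 mm, ȳ = 119.76 mm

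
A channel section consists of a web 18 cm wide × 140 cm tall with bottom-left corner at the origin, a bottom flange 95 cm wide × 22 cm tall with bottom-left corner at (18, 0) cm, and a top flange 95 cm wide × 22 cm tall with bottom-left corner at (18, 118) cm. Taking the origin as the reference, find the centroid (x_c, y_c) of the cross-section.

web: A = 18 × 140 = 2520.00, centroid at (9.00, 70.00).
bottom flange: A = 95 × 22 = 2090.00, centroid at (65.50, 11.00).
top flange: A = 95 × 22 = 2090.00, centroid at (65.50, 129.00).
ΣA = 6700.00 cm², ΣAx_c = 296470.00 cm³, ΣAy_c = 469000.00 cm³.
x_c = 296470.00/6700.00 = 44.25 cm; y_c = 469000.00/6700.00 = 70.00 cm.

x_c = 44.25 cm, y_c = 70.00 cm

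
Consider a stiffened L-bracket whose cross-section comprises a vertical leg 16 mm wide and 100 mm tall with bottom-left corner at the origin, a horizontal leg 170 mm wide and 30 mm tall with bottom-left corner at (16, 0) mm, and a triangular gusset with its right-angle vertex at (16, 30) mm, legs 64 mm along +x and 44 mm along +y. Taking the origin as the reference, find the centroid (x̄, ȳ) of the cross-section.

x̄ = 71.59 mm, ȳ = 27.06 mm

Part | A | x̄ᵢ | ȳᵢ | A·x̄ᵢ | A·ȳᵢ
vertical leg | 1600.00 | 8.00 | 50.00 | 12800.00 | 80000.00
horizontal leg | 5100.00 | 101.00 | 15.00 | 515100.00 | 76500.00
gusset | 1408.00 | 37.33 | 44.67 | 52565.33 | 62890.67
Σ | 8108.00 |  |  | 580465.33 | 219390.67
x̄ = 580465.33 / 8108.00 = 71.59 mm
ȳ = 219390.67 / 8108.00 = 27.06 mm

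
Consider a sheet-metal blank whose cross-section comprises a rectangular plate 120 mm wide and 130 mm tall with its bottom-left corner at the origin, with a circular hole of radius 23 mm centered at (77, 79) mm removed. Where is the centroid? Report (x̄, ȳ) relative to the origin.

x̄ = 57.97 mm, ȳ = 63.33 mm

plate: A = 120 × 130 = 15600.00, centroid at (60.00, 65.00).
hole: A = −π·23² = -1661.90, centroid at (77.00, 79.00).
ΣA = 13938.10 mm², ΣAx̄ = 808033.51 mm³, ΣAȳ = 882709.70 mm³.
x̄ = 808033.51/13938.10 = 57.97 mm; ȳ = 882709.70/13938.10 = 63.33 mm.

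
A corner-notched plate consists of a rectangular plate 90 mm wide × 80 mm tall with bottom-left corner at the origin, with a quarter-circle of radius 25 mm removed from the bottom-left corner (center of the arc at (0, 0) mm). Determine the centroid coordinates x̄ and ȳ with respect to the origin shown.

plate: A = 90 × 80 = 7200.00, centroid at (45.00, 40.00).
removed quarter-circle: A = −¼π·25² = -490.87, centroid at (10.61, 10.61).
ΣA = 6709.13 mm²
ΣAx̄ = (7200.00)(45.00) + (-490.87)(10.61) = 318791.67 mm³
ΣAȳ = (7200.00)(40.00) + (-490.87)(10.61) = 282791.67 mm³
x̄ = 318791.67 / 6709.13 = 47.52 mm
ȳ = 282791.67 / 6709.13 = 42.15 mm

x̄ = 47.52 mm, ȳ = 42.15 mm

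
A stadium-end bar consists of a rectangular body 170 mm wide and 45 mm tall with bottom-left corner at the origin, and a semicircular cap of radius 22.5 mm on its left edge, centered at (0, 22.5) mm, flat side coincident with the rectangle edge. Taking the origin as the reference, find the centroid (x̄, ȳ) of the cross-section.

x̄ = 76.10 mm, ȳ = 22.50 mm

Part | A | x̄ᵢ | ȳᵢ | A·x̄ᵢ | A·ȳᵢ
rectangular body | 7650.00 | 85.00 | 22.50 | 650250.00 | 172125.00
semicircular end | 795.22 | -9.55 | 22.50 | -7593.75 | 17892.35
Σ | 8445.22 |  |  | 642656.25 | 190017.35
x̄ = 642656.25 / 8445.22 = 76.10 mm
ȳ = 190017.35 / 8445.22 = 22.50 mm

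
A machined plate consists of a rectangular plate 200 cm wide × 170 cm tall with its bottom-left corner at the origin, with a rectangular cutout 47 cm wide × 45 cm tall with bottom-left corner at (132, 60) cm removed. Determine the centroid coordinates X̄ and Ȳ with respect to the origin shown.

plate: A = 200 × 170 = 34000.00, centroid at (100.00, 85.00).
hole: A = −(47 × 45) = -2115.00, centroid at (155.50, 82.50).
ΣA = 31885.00 cm², ΣAX̄ = 3071117.50 cm³, ΣAȲ = 2715512.50 cm³.
X̄ = 3071117.50/31885.00 = 96.32 cm; Ȳ = 2715512.50/31885.00 = 85.17 cm.

X̄ = 96.32 cm, Ȳ = 85.17 cm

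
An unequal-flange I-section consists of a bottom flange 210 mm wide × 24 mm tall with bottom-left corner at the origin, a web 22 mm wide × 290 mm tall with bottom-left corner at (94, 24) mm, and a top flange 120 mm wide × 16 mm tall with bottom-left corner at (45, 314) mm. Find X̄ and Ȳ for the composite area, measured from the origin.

bottom flange: A = 210 × 24 = 5040.00, centroid at (105.00, 12.00).
web: A = 22 × 290 = 6380.00, centroid at (105.00, 169.00).
top flange: A = 120 × 16 = 1920.00, centroid at (105.00, 322.00).
ΣA = 13340.00 mm²
ΣAX̄ = (5040.00)(105.00) + (6380.00)(105.00) + (1920.00)(105.00) = 1400700.00 mm³
ΣAȲ = (5040.00)(12.00) + (6380.00)(169.00) + (1920.00)(322.00) = 1756940.00 mm³
X̄ = 1400700.00 / 13340.00 = 105.00 mm
Ȳ = 1756940.00 / 13340.00 = 131.70 mm

X̄ = 105.00 mm, Ȳ = 131.70 mm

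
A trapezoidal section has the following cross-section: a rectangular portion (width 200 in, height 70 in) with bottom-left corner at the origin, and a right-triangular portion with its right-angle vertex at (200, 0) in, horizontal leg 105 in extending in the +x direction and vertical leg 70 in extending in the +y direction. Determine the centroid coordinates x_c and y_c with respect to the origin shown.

x_c = 128.07 in, y_c = 32.57 in

rectangular portion: A = 200 × 70 = 14000.00, centroid at (100.00, 35.00).
triangular portion: A = ½·105·70 = 3675.00, centroid at (235.00, 23.33).
ΣA = 17675.00 in²
ΣAx_c = (14000.00)(100.00) + (3675.00)(235.00) = 2263625.00 in³
ΣAy_c = (14000.00)(35.00) + (3675.00)(23.33) = 575750.00 in³
x_c = 2263625.00 / 17675.00 = 128.07 in
y_c = 575750.00 / 17675.00 = 32.57 in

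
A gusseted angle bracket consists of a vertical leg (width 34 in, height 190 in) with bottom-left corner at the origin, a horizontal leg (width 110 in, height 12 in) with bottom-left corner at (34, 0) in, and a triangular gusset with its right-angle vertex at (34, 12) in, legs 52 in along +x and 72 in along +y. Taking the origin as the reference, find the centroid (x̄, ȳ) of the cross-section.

x̄ = 33.51 in, ȳ = 71.39 in

vertical leg: A = 34 × 190 = 6460.00, centroid at (17.00, 95.00).
horizontal leg: A = 110 × 12 = 1320.00, centroid at (89.00, 6.00).
gusset: A = ½·52·72 = 1872.00, centroid at (51.33, 36.00).
ΣA = 9652.00 in², ΣAx̄ = 323396.00 in³, ΣAȳ = 689012.00 in³.
x̄ = 323396.00/9652.00 = 33.51 in; ȳ = 689012.00/9652.00 = 71.39 in.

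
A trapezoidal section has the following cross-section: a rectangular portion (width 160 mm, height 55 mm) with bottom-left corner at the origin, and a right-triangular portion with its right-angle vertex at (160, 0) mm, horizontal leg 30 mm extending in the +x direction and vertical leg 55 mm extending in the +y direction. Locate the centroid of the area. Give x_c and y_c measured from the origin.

rectangular portion: A = 160 × 55 = 8800.00, centroid at (80.00, 27.50).
triangular portion: A = ½·30·55 = 825.00, centroid at (170.00, 18.33).
ΣA = 9625.00 mm²
ΣAx_c = (8800.00)(80.00) + (825.00)(170.00) = 844250.00 mm³
ΣAy_c = (8800.00)(27.50) + (825.00)(18.33) = 257125.00 mm³
x_c = 844250.00 / 9625.00 = 87.71 mm
y_c = 257125.00 / 9625.00 = 26.71 mm

x_c = 87.71 mm, y_c = 26.71 mm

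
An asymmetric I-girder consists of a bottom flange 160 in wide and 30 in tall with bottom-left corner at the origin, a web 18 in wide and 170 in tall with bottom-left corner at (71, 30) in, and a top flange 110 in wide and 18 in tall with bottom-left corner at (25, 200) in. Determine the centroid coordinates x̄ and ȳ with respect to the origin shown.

bottom flange: A = 160 × 30 = 4800.00, centroid at (80.00, 15.00).
web: A = 18 × 170 = 3060.00, centroid at (80.00, 115.00).
top flange: A = 110 × 18 = 1980.00, centroid at (80.00, 209.00).
ΣA = 9840.00 in²
ΣAx̄ = (4800.00)(80.00) + (3060.00)(80.00) + (1980.00)(80.00) = 787200.00 in³
ΣAȳ = (4800.00)(15.00) + (3060.00)(115.00) + (1980.00)(209.00) = 837720.00 in³
x̄ = 787200.00 / 9840.00 = 80.00 in
ȳ = 837720.00 / 9840.00 = 85.13 in

x̄ = 80.00 in, ȳ = 85.13 in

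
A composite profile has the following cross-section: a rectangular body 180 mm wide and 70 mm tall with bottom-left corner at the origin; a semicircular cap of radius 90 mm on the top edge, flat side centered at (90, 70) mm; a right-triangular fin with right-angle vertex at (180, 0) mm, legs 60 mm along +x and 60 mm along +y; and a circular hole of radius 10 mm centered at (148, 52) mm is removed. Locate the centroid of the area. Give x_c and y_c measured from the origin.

rectangular body: A = 180 × 70 = 12600.00, centroid at (90.00, 35.00).
semicircular top: A = ½π·90² = 12723.45, centroid at (90.00, 108.20).
triangular fin: A = ½·60·60 = 1800.00, centroid at (200.00, 20.00).
hole: A = −π·10² = -314.16, centroid at (148.00, 52.00).
ΣA = 26809.29 mm²
ΣAx_c = (12600.00)(90.00) + (12723.45)(90.00) + (1800.00)(200.00) + (-314.16)(148.00) = 2592614.95 mm³
ΣAy_c = (12600.00)(35.00) + (12723.45)(108.20) + (1800.00)(20.00) + (-314.16)(52.00) = 1837305.24 mm³
x_c = 2592614.95 / 26809.29 = 96.71 mm
y_c = 1837305.24 / 26809.29 = 68.53 mm

x_c = 96.71 mm, y_c = 68.53 mm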